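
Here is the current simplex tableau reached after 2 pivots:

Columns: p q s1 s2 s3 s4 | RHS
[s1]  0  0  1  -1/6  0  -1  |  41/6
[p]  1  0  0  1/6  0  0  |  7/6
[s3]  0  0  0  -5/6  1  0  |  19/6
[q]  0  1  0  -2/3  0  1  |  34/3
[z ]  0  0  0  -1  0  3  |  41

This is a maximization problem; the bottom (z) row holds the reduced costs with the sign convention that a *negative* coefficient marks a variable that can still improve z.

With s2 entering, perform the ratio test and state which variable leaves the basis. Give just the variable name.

Ratios: row 1 (s1): entry -1/6 ≤ 0, skip; row 2 (p): (7/6)/(1/6) = 7; row 3 (s3): entry -5/6 ≤ 0, skip; row 4 (q): entry -2/3 ≤ 0, skip.
Minimum ratio 7 is in the p row, so p leaves.

p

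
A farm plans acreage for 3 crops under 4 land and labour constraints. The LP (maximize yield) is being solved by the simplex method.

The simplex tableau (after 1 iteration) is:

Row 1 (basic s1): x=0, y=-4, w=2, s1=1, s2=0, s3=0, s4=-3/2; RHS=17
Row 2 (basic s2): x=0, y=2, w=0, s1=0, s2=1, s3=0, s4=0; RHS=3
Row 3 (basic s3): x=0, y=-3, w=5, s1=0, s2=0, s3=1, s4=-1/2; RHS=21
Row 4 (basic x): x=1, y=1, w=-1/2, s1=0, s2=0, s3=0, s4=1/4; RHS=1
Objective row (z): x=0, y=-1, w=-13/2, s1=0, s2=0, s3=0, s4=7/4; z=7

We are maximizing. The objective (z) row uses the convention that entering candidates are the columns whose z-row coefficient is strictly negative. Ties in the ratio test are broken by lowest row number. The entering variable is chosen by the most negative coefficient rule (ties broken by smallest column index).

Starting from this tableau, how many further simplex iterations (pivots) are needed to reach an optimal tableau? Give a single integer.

pivot: w in, s3 out → z = 343/10
pivot: y in, s2 out → z = 833/20
No improving column remains; optimal.

2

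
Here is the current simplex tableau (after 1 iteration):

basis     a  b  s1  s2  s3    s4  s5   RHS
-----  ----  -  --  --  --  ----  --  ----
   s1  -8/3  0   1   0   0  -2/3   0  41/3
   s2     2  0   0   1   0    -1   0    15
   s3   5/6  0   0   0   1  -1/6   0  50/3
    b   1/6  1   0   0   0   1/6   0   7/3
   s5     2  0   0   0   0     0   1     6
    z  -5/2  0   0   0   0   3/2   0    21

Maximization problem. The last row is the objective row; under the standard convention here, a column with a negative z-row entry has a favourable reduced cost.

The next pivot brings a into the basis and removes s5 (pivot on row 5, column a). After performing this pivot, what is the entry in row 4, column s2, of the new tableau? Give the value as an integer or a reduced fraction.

Pivot element is row 5, column a: 2.
Normalize row 5: new (row 5, s2) = 0/2 = 0.
row 4 ← row 4 − (1/6)·(new row 5): 0 − (1/6)·0 = 0.

0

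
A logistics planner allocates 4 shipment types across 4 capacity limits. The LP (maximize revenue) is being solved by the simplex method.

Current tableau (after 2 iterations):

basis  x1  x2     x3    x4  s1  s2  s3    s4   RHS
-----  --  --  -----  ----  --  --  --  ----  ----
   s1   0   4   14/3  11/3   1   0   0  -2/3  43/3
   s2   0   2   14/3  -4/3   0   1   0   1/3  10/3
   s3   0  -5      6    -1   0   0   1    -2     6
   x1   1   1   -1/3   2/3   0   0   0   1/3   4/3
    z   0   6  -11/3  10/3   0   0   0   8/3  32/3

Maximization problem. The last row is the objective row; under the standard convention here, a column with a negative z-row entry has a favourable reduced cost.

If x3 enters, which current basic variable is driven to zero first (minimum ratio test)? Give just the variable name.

s2

Ratios: row 1 (s1): (43/3)/(14/3) = 43/14; row 2 (s2): (10/3)/(14/3) = 5/7; row 3 (s3): 6/6 = 1; row 4 (x1): entry -1/3 ≤ 0, skip.
Minimum ratio 5/7 is in the s2 row, so s2 leaves.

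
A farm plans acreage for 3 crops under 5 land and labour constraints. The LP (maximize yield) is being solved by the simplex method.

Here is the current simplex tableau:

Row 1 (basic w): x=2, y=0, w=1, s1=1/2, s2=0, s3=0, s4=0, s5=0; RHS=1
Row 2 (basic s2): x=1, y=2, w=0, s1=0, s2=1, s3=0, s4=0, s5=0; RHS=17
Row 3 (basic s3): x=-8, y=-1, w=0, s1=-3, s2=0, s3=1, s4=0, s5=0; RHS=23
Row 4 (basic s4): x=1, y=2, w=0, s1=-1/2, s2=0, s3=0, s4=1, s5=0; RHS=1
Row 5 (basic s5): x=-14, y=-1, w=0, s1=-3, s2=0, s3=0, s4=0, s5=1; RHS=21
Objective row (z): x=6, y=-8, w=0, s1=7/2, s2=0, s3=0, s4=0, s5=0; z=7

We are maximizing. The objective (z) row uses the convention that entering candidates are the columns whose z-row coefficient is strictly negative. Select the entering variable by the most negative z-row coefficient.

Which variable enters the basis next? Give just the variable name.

y

Objective-row coefficients: x: 6, y: -8, w: 0, s1: 7/2, s2: 0, s3: 0, s4: 0, s5: 0.
The most negative is -8 in column y, so y enters.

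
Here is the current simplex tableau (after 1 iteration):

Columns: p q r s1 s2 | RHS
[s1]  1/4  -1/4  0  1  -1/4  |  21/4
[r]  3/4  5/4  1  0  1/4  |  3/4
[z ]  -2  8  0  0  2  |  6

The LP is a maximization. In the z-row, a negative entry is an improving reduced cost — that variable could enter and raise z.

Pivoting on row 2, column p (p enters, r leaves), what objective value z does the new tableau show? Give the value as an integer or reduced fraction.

Minimum ratio for p: (3/4)/(3/4) = 1.
z changes by −(z-row coeff of p)·ratio = −(-2)·1 = 2.
New z = 6 + 2 = 8.

8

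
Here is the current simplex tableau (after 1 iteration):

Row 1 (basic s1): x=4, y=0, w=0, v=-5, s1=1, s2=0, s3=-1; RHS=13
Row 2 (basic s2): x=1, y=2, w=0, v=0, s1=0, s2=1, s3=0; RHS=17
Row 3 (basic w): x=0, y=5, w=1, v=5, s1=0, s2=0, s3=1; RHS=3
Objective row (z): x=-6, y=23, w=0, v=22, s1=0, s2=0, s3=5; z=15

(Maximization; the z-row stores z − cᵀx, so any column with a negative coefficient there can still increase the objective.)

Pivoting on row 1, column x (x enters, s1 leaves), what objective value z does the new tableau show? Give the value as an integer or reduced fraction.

69/2

Minimum ratio for x: 13/4 = 13/4.
z changes by −(z-row coeff of x)·ratio = −(-6)·(13/4) = 39/2.
New z = 15 + (39/2) = 69/2.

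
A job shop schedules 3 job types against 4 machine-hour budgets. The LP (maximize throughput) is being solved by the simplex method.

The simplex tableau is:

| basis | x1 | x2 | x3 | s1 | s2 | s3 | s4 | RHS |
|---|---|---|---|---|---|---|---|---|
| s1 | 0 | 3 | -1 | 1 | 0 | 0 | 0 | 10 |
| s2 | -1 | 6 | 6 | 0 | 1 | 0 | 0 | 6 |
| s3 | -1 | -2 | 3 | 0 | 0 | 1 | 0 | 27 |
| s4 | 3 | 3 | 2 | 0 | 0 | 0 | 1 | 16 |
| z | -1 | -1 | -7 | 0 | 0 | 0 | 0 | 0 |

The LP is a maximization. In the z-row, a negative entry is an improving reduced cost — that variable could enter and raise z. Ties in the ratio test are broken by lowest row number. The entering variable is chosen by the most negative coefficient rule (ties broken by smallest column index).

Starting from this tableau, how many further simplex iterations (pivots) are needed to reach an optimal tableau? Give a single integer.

2

pivot: x3 in, s2 out → z = 7
pivot: x1 in, s4 out → z = 161/10
No improving column remains; optimal.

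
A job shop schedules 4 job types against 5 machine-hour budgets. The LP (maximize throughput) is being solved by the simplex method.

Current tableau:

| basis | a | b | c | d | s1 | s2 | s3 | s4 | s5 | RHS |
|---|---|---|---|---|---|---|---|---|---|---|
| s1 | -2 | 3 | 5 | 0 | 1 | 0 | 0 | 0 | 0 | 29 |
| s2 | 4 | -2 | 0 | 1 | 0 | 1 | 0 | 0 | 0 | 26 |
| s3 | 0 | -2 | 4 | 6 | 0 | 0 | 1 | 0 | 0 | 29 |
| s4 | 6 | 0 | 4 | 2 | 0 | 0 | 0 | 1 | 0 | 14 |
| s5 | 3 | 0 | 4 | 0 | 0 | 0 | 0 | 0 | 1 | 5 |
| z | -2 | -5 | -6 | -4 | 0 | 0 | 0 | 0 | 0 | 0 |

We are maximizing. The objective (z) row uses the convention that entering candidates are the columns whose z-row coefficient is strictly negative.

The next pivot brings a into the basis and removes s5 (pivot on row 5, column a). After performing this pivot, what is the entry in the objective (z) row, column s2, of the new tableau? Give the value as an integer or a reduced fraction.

0

Pivot element is row 5, column a: 3.
Normalize row 5: new (row 5, s2) = 0/3 = 0.
z-row ← z-row − (-2)·(new row 5): 0 − (-2)·0 = 0.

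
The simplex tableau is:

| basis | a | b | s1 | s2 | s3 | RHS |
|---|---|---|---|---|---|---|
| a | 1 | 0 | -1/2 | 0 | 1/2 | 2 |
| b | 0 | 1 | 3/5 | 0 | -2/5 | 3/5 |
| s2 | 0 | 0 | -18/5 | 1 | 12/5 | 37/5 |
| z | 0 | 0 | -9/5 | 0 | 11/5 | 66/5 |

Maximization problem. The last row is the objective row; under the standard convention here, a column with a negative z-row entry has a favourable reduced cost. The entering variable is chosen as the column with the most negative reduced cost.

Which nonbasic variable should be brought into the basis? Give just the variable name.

Objective-row coefficients: a: 0, b: 0, s1: -9/5, s2: 0, s3: 11/5.
The most negative is -9/5 in column s1, so s1 enters.

s1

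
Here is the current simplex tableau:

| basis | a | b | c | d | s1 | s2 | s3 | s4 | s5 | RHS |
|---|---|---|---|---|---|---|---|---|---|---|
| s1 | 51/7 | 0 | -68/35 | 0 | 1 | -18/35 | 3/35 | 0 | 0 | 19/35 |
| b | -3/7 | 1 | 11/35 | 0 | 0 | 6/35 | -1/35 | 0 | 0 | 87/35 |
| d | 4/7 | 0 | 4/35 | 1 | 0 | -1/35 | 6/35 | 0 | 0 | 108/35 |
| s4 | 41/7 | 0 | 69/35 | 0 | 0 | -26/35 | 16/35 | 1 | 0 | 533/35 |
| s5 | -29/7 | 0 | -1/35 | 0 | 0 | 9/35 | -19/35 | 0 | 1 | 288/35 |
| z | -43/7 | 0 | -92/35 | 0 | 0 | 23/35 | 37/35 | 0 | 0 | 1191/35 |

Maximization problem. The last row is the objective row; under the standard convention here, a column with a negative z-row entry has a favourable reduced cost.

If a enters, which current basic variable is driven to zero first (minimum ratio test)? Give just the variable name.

Ratios: row 1 (s1): (19/35)/(51/7) = 19/255; row 2 (b): entry -3/7 ≤ 0, skip; row 3 (d): (108/35)/(4/7) = 27/5; row 4 (s4): (533/35)/(41/7) = 13/5; row 5 (s5): entry -29/7 ≤ 0, skip.
Minimum ratio 19/255 is in the s1 row, so s1 leaves.

s1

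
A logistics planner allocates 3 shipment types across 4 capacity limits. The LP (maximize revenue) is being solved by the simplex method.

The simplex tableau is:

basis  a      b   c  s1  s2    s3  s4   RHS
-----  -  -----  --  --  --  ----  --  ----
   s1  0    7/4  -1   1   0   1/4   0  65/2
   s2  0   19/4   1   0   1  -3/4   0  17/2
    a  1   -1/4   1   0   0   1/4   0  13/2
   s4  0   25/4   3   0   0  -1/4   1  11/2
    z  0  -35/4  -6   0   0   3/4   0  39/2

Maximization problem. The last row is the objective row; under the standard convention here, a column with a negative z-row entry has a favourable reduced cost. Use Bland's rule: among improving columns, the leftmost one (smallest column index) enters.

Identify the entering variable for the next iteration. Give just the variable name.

Objective-row coefficients: a: 0, b: -35/4, c: -6, s1: 0, s2: 0, s3: 3/4, s4: 0.
Improving columns: b, c. Bland's rule picks the smallest column index → b.

b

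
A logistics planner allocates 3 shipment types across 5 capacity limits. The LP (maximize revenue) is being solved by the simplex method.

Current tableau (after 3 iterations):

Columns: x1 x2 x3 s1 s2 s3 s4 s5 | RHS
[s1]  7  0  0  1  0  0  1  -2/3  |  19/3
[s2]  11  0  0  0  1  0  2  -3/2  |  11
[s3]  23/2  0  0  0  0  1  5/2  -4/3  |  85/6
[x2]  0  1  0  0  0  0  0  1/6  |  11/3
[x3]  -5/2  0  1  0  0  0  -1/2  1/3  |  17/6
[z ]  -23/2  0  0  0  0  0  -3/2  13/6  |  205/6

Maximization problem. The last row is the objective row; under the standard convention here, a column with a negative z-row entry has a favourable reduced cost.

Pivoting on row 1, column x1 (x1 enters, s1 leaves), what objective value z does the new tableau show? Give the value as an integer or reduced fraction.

Minimum ratio for x1: (19/3)/7 = 19/21.
z changes by −(z-row coeff of x1)·ratio = −(-23/2)·(19/21) = 437/42.
New z = 205/6 + (437/42) = 312/7.

312/7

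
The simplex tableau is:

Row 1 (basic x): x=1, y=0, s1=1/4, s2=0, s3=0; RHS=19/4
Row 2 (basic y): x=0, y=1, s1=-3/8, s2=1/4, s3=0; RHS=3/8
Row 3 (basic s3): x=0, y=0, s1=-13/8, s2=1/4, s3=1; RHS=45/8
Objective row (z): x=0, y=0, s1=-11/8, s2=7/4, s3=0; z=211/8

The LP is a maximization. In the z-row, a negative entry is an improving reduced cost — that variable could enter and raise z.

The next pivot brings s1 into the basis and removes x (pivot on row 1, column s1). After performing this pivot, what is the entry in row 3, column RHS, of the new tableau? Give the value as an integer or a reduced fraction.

73/2

Pivot element is row 1, column s1: 1/4.
Normalize row 1: new (row 1, RHS) = (19/4)/(1/4) = 19.
row 3 ← row 3 − (-13/8)·(new row 1): 45/8 − (-13/8)·19 = 73/2.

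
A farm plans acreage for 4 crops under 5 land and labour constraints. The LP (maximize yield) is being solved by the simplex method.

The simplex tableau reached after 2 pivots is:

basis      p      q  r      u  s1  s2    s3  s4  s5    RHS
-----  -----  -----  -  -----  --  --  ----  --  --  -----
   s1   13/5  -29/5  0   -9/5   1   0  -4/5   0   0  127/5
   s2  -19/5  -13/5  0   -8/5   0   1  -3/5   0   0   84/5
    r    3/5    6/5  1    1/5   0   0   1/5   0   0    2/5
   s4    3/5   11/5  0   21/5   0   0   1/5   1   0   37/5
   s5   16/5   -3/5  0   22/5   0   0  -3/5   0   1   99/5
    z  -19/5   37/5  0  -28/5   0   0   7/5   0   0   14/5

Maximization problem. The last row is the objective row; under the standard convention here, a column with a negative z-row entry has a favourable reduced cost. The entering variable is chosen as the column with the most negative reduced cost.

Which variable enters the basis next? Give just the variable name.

u

Objective-row coefficients: p: -19/5, q: 37/5, r: 0, u: -28/5, s1: 0, s2: 0, s3: 7/5, s4: 0, s5: 0.
The most negative is -28/5 in column u, so u enters.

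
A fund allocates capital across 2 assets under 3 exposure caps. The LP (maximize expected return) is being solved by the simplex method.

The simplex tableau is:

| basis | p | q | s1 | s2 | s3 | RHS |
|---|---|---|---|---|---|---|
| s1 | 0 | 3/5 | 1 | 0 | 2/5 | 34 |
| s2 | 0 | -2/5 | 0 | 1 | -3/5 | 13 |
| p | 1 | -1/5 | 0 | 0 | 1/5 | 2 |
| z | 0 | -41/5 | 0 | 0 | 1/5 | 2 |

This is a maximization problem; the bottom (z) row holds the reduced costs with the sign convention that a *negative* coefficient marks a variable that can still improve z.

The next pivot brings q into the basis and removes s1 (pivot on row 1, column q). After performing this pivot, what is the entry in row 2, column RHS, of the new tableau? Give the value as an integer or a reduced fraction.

107/3

Pivot element is row 1, column q: 3/5.
Normalize row 1: new (row 1, RHS) = 34/(3/5) = 170/3.
row 2 ← row 2 − (-2/5)·(new row 1): 13 − (-2/5)·(170/3) = 107/3.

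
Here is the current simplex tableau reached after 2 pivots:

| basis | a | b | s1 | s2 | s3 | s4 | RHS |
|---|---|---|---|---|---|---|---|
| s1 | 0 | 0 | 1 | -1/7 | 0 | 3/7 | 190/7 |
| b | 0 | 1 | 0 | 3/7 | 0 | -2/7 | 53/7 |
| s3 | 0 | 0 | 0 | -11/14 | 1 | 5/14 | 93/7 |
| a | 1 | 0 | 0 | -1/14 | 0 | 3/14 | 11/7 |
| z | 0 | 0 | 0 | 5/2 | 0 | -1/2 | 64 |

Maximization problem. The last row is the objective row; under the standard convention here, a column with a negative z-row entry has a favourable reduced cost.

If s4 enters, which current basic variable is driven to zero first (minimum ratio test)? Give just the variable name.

Ratios: row 1 (s1): (190/7)/(3/7) = 190/3; row 2 (b): entry -2/7 ≤ 0, skip; row 3 (s3): (93/7)/(5/14) = 186/5; row 4 (a): (11/7)/(3/14) = 22/3.
Minimum ratio 22/3 is in the a row, so a leaves.

a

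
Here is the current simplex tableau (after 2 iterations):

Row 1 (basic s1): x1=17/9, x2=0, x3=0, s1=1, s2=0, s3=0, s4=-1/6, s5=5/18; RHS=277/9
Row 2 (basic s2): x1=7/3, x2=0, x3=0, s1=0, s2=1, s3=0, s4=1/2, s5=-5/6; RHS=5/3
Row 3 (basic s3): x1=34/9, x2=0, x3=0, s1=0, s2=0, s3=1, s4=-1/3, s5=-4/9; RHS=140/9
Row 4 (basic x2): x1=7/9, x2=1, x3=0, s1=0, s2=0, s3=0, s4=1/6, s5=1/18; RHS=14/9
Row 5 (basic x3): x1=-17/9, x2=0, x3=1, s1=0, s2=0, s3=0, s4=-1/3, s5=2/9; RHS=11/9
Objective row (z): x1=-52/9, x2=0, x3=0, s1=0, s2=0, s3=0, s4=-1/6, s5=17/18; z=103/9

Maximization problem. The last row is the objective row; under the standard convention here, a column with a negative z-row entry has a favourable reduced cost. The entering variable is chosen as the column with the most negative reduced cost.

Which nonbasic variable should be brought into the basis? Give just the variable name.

x1

Objective-row coefficients: x1: -52/9, x2: 0, x3: 0, s1: 0, s2: 0, s3: 0, s4: -1/6, s5: 17/18.
The most negative is -52/9 in column x1, so x1 enters.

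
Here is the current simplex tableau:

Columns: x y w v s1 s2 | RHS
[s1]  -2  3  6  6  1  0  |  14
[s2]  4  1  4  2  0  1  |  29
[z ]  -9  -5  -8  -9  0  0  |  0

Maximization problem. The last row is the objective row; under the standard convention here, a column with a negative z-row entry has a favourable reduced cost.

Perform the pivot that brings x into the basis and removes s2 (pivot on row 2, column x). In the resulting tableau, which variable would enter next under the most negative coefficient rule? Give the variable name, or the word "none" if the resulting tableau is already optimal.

Pivot element 4. New z-row = old z-row − (-9)·(row 2/4).
Updated z-row coefficients: x: 0, y: -11/4, w: 1, v: -9/2, s1: 0, s2: 9/4.
The most negative is -9/2 in column v, so v would enter next.

v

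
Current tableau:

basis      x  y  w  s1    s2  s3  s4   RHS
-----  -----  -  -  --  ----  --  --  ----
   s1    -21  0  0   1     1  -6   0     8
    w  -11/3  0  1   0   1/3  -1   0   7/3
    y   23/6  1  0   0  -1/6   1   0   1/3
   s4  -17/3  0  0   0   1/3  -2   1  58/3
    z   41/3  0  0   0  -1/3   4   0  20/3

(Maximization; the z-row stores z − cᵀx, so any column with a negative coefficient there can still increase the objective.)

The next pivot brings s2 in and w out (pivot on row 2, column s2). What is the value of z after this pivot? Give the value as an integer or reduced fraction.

9

Minimum ratio for s2: (7/3)/(1/3) = 7.
z changes by −(z-row coeff of s2)·ratio = −(-1/3)·7 = 7/3.
New z = 20/3 + (7/3) = 9.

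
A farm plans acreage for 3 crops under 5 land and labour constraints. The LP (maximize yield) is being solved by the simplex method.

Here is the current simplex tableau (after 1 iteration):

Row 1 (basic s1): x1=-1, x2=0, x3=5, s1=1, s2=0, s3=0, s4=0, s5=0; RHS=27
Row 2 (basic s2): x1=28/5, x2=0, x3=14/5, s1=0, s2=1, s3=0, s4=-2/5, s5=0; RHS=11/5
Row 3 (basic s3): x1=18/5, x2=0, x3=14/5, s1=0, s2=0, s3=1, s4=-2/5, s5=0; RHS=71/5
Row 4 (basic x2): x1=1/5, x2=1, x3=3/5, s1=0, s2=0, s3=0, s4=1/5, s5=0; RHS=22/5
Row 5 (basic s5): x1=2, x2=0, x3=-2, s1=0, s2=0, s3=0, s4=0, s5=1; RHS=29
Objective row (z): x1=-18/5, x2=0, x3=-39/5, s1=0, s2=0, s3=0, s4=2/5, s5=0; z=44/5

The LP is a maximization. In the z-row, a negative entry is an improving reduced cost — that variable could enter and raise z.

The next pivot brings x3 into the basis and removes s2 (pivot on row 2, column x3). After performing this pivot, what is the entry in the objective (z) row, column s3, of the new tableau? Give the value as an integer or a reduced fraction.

Pivot element is row 2, column x3: 14/5.
Normalize row 2: new (row 2, s3) = 0/(14/5) = 0.
z-row ← z-row − (-39/5)·(new row 2): 0 − (-39/5)·0 = 0.

0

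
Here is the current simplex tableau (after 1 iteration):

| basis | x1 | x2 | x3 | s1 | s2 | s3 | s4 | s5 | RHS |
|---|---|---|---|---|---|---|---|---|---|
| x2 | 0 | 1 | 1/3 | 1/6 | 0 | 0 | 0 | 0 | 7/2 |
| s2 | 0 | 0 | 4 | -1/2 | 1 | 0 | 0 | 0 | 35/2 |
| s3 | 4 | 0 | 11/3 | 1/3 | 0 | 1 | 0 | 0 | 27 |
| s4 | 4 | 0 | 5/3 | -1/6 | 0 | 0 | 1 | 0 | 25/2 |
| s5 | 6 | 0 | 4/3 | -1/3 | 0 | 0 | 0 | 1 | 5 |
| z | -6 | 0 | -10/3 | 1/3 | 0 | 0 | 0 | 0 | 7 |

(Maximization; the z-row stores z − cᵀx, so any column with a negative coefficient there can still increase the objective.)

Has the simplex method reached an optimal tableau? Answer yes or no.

Column x1 has objective-row coefficient -6, which is negative; an improving pivot exists, so not yet optimal.

no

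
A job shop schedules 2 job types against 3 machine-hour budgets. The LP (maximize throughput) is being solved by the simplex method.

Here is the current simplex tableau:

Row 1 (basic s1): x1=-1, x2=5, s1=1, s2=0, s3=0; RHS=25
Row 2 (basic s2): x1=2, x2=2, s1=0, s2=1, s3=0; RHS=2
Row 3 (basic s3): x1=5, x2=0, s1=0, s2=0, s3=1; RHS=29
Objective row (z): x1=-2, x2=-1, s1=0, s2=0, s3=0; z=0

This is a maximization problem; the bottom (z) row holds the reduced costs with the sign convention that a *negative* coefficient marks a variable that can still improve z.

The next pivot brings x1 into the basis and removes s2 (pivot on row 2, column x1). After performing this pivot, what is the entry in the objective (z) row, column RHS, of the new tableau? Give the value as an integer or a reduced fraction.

2

Pivot element is row 2, column x1: 2.
Normalize row 2: new (row 2, RHS) = 2/2 = 1.
z-row ← z-row − (-2)·(new row 2): 0 − (-2)·1 = 2.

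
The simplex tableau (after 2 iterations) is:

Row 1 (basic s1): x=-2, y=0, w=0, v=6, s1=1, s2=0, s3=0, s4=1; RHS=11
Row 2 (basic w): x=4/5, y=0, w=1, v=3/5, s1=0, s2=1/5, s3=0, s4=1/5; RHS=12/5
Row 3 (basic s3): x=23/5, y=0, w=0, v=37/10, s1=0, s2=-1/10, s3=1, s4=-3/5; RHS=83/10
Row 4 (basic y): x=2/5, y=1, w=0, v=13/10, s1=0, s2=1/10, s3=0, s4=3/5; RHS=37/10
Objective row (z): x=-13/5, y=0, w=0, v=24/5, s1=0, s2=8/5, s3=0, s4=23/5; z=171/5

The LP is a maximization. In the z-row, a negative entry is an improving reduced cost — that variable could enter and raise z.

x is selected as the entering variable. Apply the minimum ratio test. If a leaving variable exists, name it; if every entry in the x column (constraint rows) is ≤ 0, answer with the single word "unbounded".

s3

Ratios: row 1 (s1): entry -2 ≤ 0, skip; row 2 (w): (12/5)/(4/5) = 3; row 3 (s3): (83/10)/(23/5) = 83/46; row 4 (y): (37/10)/(2/5) = 37/4.
Minimum ratio is in the s3 row, so s3 leaves.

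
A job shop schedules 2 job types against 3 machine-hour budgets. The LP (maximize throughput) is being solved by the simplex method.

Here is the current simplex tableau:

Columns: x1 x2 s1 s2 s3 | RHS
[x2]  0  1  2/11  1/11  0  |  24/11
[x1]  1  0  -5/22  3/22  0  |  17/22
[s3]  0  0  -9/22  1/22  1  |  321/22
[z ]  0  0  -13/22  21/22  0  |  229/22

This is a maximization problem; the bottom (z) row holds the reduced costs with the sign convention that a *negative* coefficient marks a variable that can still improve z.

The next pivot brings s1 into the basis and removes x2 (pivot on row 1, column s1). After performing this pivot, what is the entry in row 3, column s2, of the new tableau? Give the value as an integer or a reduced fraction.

Pivot element is row 1, column s1: 2/11.
Normalize row 1: new (row 1, s2) = (1/11)/(2/11) = 1/2.
row 3 ← row 3 − (-9/22)·(new row 1): 1/22 − (-9/22)·(1/2) = 1/4.

1/4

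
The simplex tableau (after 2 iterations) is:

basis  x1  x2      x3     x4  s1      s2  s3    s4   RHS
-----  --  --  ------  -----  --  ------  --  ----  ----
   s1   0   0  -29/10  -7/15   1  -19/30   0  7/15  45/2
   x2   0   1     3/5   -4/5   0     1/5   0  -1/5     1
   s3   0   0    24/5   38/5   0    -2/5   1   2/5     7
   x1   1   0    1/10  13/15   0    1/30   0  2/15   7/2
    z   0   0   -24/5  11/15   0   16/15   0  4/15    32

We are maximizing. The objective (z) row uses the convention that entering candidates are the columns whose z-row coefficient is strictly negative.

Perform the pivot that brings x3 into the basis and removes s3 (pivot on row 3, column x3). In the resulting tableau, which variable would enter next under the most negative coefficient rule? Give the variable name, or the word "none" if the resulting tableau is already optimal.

Pivot element 24/5. New z-row = old z-row − (-24/5)·(row 3/(24/5)).
Updated z-row coefficients: x1: 0, x2: 0, x3: 0, x4: 25/3, s1: 0, s2: 2/3, s3: 1, s4: 2/3.
No coefficient is strictly negative; the tableau after this pivot is optimal.

none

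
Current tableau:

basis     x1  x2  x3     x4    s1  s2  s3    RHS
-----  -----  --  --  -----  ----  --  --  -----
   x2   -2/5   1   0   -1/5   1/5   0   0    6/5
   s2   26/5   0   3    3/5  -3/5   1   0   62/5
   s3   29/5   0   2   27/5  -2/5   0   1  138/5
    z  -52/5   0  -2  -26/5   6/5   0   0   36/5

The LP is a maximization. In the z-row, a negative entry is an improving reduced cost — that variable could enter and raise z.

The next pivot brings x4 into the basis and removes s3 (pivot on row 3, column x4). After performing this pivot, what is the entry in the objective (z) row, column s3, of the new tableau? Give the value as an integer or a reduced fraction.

26/27

Pivot element is row 3, column x4: 27/5.
Normalize row 3: new (row 3, s3) = 1/(27/5) = 5/27.
z-row ← z-row − (-26/5)·(new row 3): 0 − (-26/5)·(5/27) = 26/27.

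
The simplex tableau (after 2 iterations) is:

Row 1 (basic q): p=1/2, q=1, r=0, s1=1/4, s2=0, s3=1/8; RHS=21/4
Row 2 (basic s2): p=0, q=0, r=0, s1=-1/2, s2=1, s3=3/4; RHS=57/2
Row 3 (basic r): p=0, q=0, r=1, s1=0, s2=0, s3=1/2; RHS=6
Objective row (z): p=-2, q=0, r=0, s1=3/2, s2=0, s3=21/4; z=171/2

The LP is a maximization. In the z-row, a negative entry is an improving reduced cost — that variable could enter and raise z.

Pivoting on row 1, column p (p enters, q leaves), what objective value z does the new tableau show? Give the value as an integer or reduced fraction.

Minimum ratio for p: (21/4)/(1/2) = 21/2.
z changes by −(z-row coeff of p)·ratio = −(-2)·(21/2) = 21.
New z = 171/2 + 21 = 213/2.

213/2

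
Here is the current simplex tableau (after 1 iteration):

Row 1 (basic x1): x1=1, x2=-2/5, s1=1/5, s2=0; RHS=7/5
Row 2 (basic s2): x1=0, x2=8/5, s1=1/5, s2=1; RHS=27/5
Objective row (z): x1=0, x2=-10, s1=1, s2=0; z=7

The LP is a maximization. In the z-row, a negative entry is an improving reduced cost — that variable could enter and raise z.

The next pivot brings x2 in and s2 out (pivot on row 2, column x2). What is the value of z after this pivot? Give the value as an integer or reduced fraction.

Minimum ratio for x2: (27/5)/(8/5) = 27/8.
z changes by −(z-row coeff of x2)·ratio = −(-10)·(27/8) = 135/4.
New z = 7 + (135/4) = 163/4.

163/4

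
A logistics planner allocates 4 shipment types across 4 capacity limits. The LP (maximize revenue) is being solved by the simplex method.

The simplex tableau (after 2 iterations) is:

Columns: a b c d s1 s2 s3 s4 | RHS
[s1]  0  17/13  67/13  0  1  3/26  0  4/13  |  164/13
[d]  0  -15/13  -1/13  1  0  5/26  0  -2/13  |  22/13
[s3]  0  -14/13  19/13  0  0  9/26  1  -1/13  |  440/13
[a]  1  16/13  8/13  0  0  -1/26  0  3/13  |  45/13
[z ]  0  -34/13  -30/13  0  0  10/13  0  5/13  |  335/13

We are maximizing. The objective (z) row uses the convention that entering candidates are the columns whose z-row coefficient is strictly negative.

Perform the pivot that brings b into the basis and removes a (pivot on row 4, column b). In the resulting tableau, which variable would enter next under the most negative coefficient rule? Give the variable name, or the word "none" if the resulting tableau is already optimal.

c

Pivot element 16/13. New z-row = old z-row − (-34/13)·(row 4/(16/13)).
Updated z-row coefficients: a: 17/8, b: 0, c: -1, d: 0, s1: 0, s2: 11/16, s3: 0, s4: 7/8.
The most negative is -1 in column c, so c would enter next.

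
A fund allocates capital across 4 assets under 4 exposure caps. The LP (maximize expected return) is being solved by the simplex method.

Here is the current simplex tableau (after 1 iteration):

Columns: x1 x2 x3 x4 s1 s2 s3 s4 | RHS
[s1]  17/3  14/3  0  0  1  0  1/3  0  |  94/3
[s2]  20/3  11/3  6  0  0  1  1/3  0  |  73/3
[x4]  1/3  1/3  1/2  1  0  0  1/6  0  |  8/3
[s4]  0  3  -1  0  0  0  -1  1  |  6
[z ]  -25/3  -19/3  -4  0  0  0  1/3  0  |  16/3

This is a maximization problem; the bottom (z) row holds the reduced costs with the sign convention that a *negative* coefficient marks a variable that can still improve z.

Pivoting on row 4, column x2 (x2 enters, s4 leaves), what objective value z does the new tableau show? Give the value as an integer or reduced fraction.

18

Minimum ratio for x2: 6/3 = 2.
z changes by −(z-row coeff of x2)·ratio = −(-19/3)·2 = 38/3.
New z = 16/3 + (38/3) = 18.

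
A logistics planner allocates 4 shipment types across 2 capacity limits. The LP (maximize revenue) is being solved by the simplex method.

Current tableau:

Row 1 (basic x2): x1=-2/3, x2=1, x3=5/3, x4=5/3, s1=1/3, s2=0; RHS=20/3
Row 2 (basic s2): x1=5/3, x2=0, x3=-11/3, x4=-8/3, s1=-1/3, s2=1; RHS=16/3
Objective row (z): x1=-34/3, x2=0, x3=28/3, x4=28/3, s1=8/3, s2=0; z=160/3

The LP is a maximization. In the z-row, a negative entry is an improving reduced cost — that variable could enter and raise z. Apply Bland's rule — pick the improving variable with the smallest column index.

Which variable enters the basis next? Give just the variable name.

x1

Objective-row coefficients: x1: -34/3, x2: 0, x3: 28/3, x4: 28/3, s1: 8/3, s2: 0.
Improving columns: x1. Bland's rule picks the smallest column index → x1.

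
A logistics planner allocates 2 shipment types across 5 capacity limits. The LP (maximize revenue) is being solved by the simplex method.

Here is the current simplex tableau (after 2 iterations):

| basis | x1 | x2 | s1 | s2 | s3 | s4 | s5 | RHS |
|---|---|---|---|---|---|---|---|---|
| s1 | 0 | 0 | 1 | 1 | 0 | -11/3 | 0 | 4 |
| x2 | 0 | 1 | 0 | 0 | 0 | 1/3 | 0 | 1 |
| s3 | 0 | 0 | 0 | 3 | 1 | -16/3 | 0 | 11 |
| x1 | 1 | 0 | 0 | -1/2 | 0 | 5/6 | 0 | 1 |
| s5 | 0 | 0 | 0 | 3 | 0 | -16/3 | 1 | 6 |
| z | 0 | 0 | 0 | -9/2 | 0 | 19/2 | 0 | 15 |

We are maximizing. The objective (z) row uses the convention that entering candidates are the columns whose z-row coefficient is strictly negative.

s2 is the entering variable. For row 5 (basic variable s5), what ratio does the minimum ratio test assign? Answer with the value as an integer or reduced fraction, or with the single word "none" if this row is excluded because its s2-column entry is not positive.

Ratio = RHS / (s2 entry) = 6 / 3 = 2.

2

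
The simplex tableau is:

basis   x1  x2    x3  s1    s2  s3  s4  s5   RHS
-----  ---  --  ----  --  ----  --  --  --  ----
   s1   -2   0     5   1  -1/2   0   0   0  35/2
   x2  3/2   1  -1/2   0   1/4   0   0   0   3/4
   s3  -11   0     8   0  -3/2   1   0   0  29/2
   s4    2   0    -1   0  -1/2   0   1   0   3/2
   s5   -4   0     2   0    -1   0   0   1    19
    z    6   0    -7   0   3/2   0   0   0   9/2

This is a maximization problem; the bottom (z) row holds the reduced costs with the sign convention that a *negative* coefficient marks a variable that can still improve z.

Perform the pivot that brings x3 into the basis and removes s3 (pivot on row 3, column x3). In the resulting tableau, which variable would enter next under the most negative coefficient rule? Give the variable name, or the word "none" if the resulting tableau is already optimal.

x1

Pivot element 8. New z-row = old z-row − (-7)·(row 3/8).
Updated z-row coefficients: x1: -29/8, x2: 0, x3: 0, s1: 0, s2: 3/16, s3: 7/8, s4: 0, s5: 0.
The most negative is -29/8 in column x1, so x1 would enter next.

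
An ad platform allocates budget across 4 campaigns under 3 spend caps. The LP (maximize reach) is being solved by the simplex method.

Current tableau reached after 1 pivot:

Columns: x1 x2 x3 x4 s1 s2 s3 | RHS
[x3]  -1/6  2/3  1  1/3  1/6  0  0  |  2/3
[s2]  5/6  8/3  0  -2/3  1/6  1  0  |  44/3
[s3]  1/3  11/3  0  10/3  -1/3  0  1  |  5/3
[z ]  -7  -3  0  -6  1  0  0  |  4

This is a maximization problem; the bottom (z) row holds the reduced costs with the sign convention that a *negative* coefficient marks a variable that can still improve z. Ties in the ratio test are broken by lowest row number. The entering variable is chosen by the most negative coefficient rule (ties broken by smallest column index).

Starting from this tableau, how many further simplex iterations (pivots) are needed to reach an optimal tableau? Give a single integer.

2

pivot: x1 in, s3 out → z = 39
pivot: s1 in, s2 out → z = 102
No improving column remains; optimal.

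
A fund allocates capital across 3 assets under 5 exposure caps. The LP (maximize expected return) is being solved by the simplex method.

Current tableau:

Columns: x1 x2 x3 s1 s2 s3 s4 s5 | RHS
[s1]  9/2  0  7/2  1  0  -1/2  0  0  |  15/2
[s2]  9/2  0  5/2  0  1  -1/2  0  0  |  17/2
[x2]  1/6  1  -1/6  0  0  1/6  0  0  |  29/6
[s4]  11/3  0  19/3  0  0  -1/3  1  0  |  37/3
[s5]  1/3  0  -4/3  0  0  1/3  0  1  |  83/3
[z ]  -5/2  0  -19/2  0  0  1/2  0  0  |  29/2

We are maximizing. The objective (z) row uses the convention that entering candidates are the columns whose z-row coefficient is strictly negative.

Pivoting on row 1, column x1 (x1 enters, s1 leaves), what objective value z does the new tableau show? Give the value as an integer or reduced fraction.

Minimum ratio for x1: (15/2)/(9/2) = 5/3.
z changes by −(z-row coeff of x1)·ratio = −(-5/2)·(5/3) = 25/6.
New z = 29/2 + (25/6) = 56/3.

56/3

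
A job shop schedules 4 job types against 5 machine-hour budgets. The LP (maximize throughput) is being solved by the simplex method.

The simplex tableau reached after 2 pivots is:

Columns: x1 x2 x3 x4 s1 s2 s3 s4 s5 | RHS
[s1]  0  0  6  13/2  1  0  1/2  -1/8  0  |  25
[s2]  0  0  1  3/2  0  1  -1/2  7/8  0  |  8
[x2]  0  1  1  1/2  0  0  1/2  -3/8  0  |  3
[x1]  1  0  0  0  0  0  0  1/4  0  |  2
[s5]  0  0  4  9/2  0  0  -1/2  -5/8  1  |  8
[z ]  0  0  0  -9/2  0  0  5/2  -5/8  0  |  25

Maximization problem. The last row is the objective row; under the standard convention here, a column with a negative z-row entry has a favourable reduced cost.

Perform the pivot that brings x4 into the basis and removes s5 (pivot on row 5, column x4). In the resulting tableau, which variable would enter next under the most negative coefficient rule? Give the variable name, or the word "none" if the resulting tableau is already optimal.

s4

Pivot element 9/2. New z-row = old z-row − (-9/2)·(row 5/(9/2)).
Updated z-row coefficients: x1: 0, x2: 0, x3: 4, x4: 0, s1: 0, s2: 0, s3: 2, s4: -5/4, s5: 1.
The most negative is -5/4 in column s4, so s4 would enter next.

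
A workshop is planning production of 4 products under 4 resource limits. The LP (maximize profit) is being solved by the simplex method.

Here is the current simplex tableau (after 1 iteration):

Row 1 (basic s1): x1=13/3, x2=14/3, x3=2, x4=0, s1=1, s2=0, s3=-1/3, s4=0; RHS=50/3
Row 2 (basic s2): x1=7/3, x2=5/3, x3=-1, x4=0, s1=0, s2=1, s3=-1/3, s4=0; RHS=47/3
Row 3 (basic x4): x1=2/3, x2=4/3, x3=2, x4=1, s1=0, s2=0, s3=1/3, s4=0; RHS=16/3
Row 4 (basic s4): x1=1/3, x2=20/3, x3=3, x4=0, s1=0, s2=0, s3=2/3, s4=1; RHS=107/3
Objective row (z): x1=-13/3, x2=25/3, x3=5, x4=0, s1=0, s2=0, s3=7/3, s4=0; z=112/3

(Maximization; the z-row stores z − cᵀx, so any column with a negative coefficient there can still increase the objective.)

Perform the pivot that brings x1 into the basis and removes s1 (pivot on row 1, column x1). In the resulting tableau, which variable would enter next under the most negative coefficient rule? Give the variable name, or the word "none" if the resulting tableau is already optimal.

Pivot element 13/3. New z-row = old z-row − (-13/3)·(row 1/(13/3)).
Updated z-row coefficients: x1: 0, x2: 13, x3: 7, x4: 0, s1: 1, s2: 0, s3: 2, s4: 0.
No coefficient is strictly negative; the tableau after this pivot is optimal.

none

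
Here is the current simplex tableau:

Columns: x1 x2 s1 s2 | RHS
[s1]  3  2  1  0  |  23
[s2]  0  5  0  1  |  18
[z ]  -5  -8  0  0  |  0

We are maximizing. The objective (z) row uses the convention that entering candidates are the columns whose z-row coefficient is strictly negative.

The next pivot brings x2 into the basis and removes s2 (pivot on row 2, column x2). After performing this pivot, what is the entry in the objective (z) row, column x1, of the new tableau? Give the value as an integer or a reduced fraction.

Pivot element is row 2, column x2: 5.
Normalize row 2: new (row 2, x1) = 0/5 = 0.
z-row ← z-row − (-8)·(new row 2): -5 − (-8)·0 = -5.

-5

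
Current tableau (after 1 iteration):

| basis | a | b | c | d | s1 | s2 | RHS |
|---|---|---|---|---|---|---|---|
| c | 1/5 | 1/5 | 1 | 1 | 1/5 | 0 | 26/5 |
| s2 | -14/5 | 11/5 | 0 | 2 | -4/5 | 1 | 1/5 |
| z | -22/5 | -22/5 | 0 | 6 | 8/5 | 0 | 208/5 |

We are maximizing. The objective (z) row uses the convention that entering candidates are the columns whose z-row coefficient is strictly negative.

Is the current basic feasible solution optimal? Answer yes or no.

no

Column a has objective-row coefficient -22/5, which is negative; an improving pivot exists, so not yet optimal.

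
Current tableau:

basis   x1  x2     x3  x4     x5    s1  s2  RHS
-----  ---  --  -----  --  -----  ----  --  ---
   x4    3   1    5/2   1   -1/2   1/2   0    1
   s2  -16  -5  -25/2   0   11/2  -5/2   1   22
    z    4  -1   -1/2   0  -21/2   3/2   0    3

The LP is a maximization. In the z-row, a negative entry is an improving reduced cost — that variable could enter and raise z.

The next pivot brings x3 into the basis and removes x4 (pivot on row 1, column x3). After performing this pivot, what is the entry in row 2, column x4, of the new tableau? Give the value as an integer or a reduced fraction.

Pivot element is row 1, column x3: 5/2.
Normalize row 1: new (row 1, x4) = 1/(5/2) = 2/5.
row 2 ← row 2 − (-25/2)·(new row 1): 0 − (-25/2)·(2/5) = 5.

5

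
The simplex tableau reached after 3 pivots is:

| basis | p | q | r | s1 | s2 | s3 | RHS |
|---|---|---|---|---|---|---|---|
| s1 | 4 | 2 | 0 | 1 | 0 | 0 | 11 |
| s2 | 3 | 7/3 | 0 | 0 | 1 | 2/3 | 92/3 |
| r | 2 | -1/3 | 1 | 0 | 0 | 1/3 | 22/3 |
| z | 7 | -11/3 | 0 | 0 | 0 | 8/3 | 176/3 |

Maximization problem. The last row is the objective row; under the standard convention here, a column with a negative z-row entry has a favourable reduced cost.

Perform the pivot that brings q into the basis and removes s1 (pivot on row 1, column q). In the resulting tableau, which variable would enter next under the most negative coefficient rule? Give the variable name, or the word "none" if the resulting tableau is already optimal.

none

Pivot element 2. New z-row = old z-row − (-11/3)·(row 1/2).
Updated z-row coefficients: p: 43/3, q: 0, r: 0, s1: 11/6, s2: 0, s3: 8/3.
No coefficient is strictly negative; the tableau after this pivot is optimal.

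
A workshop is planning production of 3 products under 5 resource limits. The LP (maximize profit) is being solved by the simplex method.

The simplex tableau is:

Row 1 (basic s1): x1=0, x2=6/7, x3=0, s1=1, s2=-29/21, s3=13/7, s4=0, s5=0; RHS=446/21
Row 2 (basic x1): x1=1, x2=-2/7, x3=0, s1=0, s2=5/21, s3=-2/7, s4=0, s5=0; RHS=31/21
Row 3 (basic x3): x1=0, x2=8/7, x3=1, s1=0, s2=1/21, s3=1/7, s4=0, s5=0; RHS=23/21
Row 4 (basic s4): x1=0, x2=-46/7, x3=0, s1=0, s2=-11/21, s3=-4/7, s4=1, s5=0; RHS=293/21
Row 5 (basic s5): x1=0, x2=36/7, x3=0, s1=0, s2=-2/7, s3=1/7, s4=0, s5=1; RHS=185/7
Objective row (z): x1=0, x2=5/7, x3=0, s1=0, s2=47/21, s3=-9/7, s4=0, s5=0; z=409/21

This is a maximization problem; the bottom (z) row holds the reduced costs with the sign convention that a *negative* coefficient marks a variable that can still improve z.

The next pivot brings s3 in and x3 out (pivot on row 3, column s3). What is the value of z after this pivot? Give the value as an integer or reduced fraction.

Minimum ratio for s3: (23/21)/(1/7) = 23/3.
z changes by −(z-row coeff of s3)·ratio = −(-9/7)·(23/3) = 69/7.
New z = 409/21 + (69/7) = 88/3.

88/3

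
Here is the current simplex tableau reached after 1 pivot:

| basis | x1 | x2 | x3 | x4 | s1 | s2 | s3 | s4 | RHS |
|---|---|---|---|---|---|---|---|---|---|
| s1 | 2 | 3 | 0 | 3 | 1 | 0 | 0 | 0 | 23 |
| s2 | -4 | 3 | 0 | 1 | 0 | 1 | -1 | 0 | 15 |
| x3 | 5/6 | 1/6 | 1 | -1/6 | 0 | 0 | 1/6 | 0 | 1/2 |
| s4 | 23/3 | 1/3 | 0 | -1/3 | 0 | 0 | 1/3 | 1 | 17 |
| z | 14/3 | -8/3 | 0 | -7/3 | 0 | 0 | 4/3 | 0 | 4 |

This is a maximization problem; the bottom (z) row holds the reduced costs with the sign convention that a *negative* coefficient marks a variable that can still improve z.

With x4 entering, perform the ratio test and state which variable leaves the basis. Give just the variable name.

s1

Ratios: row 1 (s1): 23/3 = 23/3; row 2 (s2): 15/1 = 15; row 3 (x3): entry -1/6 ≤ 0, skip; row 4 (s4): entry -1/3 ≤ 0, skip.
Minimum ratio 23/3 is in the s1 row, so s1 leaves.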